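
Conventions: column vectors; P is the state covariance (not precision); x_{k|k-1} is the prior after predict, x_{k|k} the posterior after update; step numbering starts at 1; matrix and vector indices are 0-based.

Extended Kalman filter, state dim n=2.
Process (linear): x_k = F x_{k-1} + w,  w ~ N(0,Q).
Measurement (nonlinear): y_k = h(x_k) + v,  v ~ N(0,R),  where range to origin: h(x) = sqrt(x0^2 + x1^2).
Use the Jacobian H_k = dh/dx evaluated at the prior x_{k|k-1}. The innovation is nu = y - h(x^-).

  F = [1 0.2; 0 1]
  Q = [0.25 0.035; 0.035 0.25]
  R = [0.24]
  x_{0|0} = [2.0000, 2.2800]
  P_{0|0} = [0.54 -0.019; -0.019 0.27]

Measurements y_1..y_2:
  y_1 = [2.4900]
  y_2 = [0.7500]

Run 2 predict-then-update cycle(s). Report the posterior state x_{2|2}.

step 1: x^-=[2.4560, 2.2800]  P^-=[0.7932 0.0700; 0.0700 0.5200]  H_jac=[0.7329 0.6804]  S=[0.9765]  K=[0.6441; 0.4148]  nu=[-0.8612]  x^+=[1.9014, 1.9228]  P^+=[0.3881 -0.1909; -0.1909 0.3520]
step 2: x^-=[2.2859, 1.9228]  P^-=[0.5758 -0.0855; -0.0855 0.6020]  H_jac=[0.7653 0.6437]  S=[0.7424]  K=[0.5194; 0.4338]  nu=[-2.2371]  x^+=[1.1239, 0.9524]  P^+=[0.3755 -0.2528; -0.2528 0.4623]

x_post = [1.1239, 0.9524]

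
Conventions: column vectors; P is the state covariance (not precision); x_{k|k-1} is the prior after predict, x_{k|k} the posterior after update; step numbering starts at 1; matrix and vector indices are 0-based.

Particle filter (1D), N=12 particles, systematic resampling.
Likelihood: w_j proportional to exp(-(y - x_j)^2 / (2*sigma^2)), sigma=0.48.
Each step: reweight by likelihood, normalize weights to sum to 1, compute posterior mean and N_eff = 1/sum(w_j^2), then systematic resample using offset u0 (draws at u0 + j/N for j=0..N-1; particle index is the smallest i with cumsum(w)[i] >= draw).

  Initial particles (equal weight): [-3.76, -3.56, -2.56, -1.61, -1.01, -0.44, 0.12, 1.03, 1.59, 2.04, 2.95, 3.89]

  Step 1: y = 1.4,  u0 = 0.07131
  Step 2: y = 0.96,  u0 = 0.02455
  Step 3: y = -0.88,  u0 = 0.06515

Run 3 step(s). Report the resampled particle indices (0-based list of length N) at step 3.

resampled_idx = [0, 1, 1, 2, 3, 3, 4, 5, 5, 6, 7, 7]

step 1: w=[0.0000, 0.0000, 0.0000, 0.0000, 0.0000, 0.0003, 0.0135, 0.3516, 0.4375, 0.1945, 0.0026, 0.0000]  mean=1.4637  Neff=2.8325  idx=[7, 7, 7, 7, 8, 8, 8, 8, 8, 9, 9, 9]
step 2: w=[0.1568, 0.1568, 0.1568, 0.1568, 0.0670, 0.0670, 0.0670, 0.0670, 0.0670, 0.0126, 0.0126, 0.0126]  mean=1.2558  Neff=8.2457  idx=[0, 0, 1, 1, 2, 2, 3, 3, 4, 6, 7, 8]
step 3: w=[0.1247, 0.1247, 0.1247, 0.1247, 0.1247, 0.1247, 0.1247, 0.1247, 0.0006, 0.0006, 0.0006, 0.0006]  mean=1.0314  Neff=8.0390  idx=[0, 1, 1, 2, 3, 3, 4, 5, 5, 6, 7, 7]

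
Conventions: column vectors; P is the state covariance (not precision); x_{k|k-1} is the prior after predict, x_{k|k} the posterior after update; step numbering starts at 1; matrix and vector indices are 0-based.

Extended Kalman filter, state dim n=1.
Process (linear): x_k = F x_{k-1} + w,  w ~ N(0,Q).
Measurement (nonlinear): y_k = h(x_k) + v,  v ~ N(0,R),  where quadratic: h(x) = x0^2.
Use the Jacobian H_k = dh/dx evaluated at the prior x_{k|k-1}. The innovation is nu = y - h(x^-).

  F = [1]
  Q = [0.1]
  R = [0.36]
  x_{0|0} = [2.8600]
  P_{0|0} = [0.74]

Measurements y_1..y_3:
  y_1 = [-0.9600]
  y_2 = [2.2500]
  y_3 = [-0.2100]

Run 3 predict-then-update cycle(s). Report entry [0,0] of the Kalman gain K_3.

step 1: x^-=[2.8600]  P^-=[0.8400]  H_jac=[5.7200]  S=[27.8435]  K=[0.1726]  nu=[-9.1396]  x^+=[1.2828]  P^+=[0.0109]
step 2: x^-=[1.2828]  P^-=[0.1109]  H_jac=[2.5657]  S=[1.0897]  K=[0.2610]  nu=[0.6044]  x^+=[1.4406]  P^+=[0.0366]
step 3: x^-=[1.4406]  P^-=[0.1366]  H_jac=[2.8811]  S=[1.4941]  K=[0.2635]  nu=[-2.2852]  x^+=[0.8385]  P^+=[0.0329]

K[0,0] = 0.2635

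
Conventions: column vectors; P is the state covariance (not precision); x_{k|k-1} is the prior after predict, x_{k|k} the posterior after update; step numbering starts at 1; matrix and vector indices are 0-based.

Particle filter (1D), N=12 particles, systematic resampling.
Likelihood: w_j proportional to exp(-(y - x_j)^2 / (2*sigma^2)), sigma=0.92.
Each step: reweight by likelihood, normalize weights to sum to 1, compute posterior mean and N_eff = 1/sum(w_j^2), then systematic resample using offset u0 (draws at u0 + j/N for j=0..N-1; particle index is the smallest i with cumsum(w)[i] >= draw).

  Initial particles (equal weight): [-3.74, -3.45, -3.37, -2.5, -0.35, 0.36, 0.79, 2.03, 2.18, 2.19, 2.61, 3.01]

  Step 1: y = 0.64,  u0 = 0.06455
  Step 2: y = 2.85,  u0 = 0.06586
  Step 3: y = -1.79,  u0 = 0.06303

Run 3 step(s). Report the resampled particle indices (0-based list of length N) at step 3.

resampled_idx = [0, 0, 0, 0, 0, 0, 0, 0, 0, 0, 0, 4]

step 1: w=[0.0000, 0.0000, 0.0000, 0.0009, 0.1625, 0.2767, 0.2860, 0.0926, 0.0714, 0.0701, 0.0293, 0.0105]  mean=0.8716  Neff=4.8937  idx=[4, 4, 5, 5, 5, 6, 6, 6, 7, 7, 9, 10]
step 2: w=[0.0007, 0.0007, 0.0075, 0.0075, 0.0075, 0.0239, 0.0239, 0.0239, 0.1971, 0.1971, 0.2267, 0.2834]  mean=2.1007  Neff=4.7325  idx=[6, 8, 8, 9, 9, 9, 10, 10, 11, 11, 11, 11]
step 3: w=[0.9460, 0.0087, 0.0087, 0.0087, 0.0087, 0.0087, 0.0042, 0.0042, 0.0005, 0.0005, 0.0005, 0.0005]  mean=0.8594  Neff=1.1168  idx=[0, 0, 0, 0, 0, 0, 0, 0, 0, 0, 0, 4]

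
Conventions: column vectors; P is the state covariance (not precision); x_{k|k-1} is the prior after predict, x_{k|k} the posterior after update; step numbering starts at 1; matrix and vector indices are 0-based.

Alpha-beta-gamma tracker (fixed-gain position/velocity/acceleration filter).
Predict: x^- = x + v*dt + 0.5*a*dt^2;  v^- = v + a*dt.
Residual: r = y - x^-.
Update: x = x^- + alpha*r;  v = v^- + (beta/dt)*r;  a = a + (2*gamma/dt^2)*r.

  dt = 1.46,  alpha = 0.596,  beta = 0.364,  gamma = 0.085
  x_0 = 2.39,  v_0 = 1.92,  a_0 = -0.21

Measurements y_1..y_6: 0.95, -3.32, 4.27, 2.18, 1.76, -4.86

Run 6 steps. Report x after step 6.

step 1: x_pred=4.9694  r=-4.0194  x^+=2.5738  v^+=0.6113  a^+=-0.5306
step 2: x_pred=2.9009  r=-6.2209  x^+=-0.8068  v^+=-1.7143  a^+=-1.0267
step 3: x_pred=-4.4038  r=8.6738  x^+=0.7658  v^+=-1.0507  a^+=-0.3349
step 4: x_pred=-1.1252  r=3.3052  x^+=0.8447  v^+=-0.7157  a^+=-0.0713
step 5: x_pred=-0.2762  r=2.0362  x^+=0.9374  v^+=-0.3121  a^+=0.0911
step 6: x_pred=0.5787  r=-5.4387  x^+=-2.6628  v^+=-1.5351  a^+=-0.3427

x_post = -2.6628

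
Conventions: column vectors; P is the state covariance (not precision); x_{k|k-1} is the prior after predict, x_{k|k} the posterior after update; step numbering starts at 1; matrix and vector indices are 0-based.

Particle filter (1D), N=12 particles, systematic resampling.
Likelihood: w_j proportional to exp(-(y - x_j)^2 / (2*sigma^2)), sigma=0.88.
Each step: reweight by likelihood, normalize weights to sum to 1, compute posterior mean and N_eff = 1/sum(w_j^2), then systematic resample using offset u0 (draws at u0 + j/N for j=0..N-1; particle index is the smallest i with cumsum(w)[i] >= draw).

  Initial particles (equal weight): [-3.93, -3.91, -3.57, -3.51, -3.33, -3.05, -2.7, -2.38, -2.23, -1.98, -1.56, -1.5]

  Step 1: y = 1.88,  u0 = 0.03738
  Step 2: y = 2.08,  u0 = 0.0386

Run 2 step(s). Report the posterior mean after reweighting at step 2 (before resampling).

step 1: w=[0.0000, 0.0000, 0.0000, 0.0000, 0.0000, 0.0001, 0.0011, 0.0068, 0.0153, 0.0553, 0.4002, 0.5212]  mean=-1.5692  Neff=2.2980  idx=[9, 10, 10, 10, 10, 10, 11, 11, 11, 11, 11, 11]
step 2: w=[0.0095, 0.0766, 0.0766, 0.0766, 0.0766, 0.0766, 0.1013, 0.1013, 0.1013, 0.1013, 0.1013, 0.1013]  mean=-1.5275  Neff=10.9954  idx=[1, 2, 3, 4, 5, 6, 7, 8, 9, 9, 10, 11]

post_mean = -1.5275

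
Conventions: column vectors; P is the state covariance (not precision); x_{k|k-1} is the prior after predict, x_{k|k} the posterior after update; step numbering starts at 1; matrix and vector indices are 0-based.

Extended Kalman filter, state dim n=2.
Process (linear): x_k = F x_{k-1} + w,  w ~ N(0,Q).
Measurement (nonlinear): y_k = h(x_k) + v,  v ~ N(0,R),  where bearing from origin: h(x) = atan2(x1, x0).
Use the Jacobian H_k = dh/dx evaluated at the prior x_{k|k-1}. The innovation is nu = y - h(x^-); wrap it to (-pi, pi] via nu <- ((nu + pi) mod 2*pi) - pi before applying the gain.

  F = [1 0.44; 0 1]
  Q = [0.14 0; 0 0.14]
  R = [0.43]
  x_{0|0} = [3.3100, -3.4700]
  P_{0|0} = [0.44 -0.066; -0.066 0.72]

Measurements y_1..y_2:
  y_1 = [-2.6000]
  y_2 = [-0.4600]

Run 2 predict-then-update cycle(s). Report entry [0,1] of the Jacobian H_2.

H_jac[0,1] = -0.0321

step 1: x^-=[1.7832, -3.4700]  P^-=[0.6613 0.2508; 0.2508 0.8600]  H_jac=[0.2280 0.1172]  S=[0.4896]  K=[0.3680; 0.3226]  nu=[-1.5039]  x^+=[1.2298, -3.9551]  P^+=[0.5950 0.1927; 0.1927 0.8091]
step 2: x^-=[-0.5105, -3.9551]  P^-=[1.0612 0.5487; 0.5487 0.9491]  H_jac=[0.2487 -0.0321]  S=[0.4879]  K=[0.5049; 0.2173]  nu=[1.2391]  x^+=[0.1152, -3.6859]  P^+=[0.9369 0.4952; 0.4952 0.9260]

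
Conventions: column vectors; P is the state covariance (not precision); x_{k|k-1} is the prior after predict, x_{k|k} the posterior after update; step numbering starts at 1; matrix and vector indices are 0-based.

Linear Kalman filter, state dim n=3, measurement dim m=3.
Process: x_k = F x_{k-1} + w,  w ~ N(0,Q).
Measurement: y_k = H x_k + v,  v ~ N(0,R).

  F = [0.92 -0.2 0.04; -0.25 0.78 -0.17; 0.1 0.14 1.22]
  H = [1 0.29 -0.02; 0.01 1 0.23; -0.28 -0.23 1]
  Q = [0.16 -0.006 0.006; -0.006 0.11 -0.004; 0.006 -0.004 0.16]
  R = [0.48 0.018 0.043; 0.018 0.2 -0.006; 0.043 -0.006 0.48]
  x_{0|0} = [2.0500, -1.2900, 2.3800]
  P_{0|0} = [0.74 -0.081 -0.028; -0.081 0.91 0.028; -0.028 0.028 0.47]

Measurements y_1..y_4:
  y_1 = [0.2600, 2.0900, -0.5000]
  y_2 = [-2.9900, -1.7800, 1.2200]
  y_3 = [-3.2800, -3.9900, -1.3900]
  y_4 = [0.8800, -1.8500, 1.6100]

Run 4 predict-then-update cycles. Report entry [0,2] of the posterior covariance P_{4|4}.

P_post[0,2] = 0.0819

step 1: x^-=[2.2392, -1.9233, 2.9280]  P^-=[0.8508 -0.3770 0.0245; -0.3770 0.7453 0.0109; 0.0245 0.0109 0.8852]  S=[1.1740 -0.1334 -0.1174; -0.1334 0.9898 0.1393; -0.1174 0.1393 1.4041]  K=[0.5976 -0.2844 -0.0123; -0.0628 0.7601 -0.1198; 0.0863 0.1418 0.6170]  nu=[-1.3629, 3.3175, -3.2434]  x^+=[0.5212, 1.0723, 1.2797]  P^+=[0.3033 -0.0699 0.0904; -0.0699 0.1631 -0.0468; 0.0904 -0.0468 0.3135]
step 2: x^-=[0.3162, 0.4885, 1.7635]  P^-=[0.4568 -0.1750 0.1500; -0.1750 0.2846 -0.1343; 0.1500 -0.1343 0.6370]  S=[0.8550 -0.0452 0.0491; -0.0452 0.4537 -0.0122; 0.0491 -0.0122 1.1231]  K=[0.4561 -0.2534 0.0328; -0.0691 0.5450 -0.1253; 0.0860 0.0536 0.5541]  nu=[-3.4126, -2.6773, -0.3426]  x^+=[-0.5732, -0.6920, 1.1368]  P^+=[0.2365 -0.0653 0.0881; -0.0653 0.1222 -0.0566; 0.0881 -0.0566 0.2810]
step 3: x^-=[-0.3435, -0.5897, 1.2327]  P^-=[0.3969 -0.1498 0.1436; -0.1498 0.2552 -0.1385; 0.1436 -0.1385 0.5833]  S=[0.8076 -0.0304 0.0534; -0.0304 0.4200 -0.0283; 0.0534 -0.0283 1.0719]  K=[0.4229 -0.2356 0.0352; -0.0626 0.5149 -0.1281; 0.0797 0.0348 0.5333]  nu=[-2.7409, -3.6804, -2.8545]  x^+=[-0.7360, -1.9477, -0.6364]  P^+=[0.2197 -0.0612 0.0839; -0.0612 0.1165 -0.0576; 0.0839 -0.0576 0.2695]
step 4: x^-=[-0.3130, -1.2270, -1.1227]  P^-=[0.3807 -0.1412 0.1377; -0.1412 0.2487 -0.1358; 0.1377 -0.1358 0.5646]  S=[0.7960 -0.0250 0.0510; -0.0250 0.4139 -0.0306; 0.0510 -0.0306 1.0548]  K=[0.4140 -0.2280 0.0337; -0.0593 0.5089 -0.1278; 0.0767 0.0326 0.5256]  nu=[1.5264, -0.3616, 2.3629]  x^+=[0.4809, -1.8035, 0.2245]  P^+=[0.2149 -0.0593 0.0819; -0.0593 0.1152 -0.0571; 0.0819 -0.0571 0.2652]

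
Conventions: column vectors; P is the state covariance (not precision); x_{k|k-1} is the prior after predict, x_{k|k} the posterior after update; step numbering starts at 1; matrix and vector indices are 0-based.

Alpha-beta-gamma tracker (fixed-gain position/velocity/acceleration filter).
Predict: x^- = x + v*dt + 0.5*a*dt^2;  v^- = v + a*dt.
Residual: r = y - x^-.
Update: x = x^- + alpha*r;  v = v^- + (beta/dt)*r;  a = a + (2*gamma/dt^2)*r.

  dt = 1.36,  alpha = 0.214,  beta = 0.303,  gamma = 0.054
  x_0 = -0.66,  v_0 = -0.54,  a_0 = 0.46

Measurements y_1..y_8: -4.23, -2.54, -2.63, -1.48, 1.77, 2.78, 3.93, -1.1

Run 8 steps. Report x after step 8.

step 1: x_pred=-0.9690  r=-3.2610  x^+=-1.6668  v^+=-0.6409  a^+=0.2696
step 2: x_pred=-2.2892  r=-0.2508  x^+=-2.3429  v^+=-0.3302  a^+=0.2549
step 3: x_pred=-2.5561  r=-0.0739  x^+=-2.5719  v^+=0.0001  a^+=0.2506
step 4: x_pred=-2.3400  r=0.8600  x^+=-2.1560  v^+=0.5326  a^+=0.3008
step 5: x_pred=-1.1535  r=2.9235  x^+=-0.5279  v^+=1.5930  a^+=0.4716
step 6: x_pred=2.0748  r=0.7052  x^+=2.2257  v^+=2.3915  a^+=0.5127
step 7: x_pred=5.9523  r=-2.0223  x^+=5.5195  v^+=2.6382  a^+=0.3946
step 8: x_pred=9.4725  r=-10.5725  x^+=7.2100  v^+=0.8195  a^+=-0.2227

x_post = 7.2100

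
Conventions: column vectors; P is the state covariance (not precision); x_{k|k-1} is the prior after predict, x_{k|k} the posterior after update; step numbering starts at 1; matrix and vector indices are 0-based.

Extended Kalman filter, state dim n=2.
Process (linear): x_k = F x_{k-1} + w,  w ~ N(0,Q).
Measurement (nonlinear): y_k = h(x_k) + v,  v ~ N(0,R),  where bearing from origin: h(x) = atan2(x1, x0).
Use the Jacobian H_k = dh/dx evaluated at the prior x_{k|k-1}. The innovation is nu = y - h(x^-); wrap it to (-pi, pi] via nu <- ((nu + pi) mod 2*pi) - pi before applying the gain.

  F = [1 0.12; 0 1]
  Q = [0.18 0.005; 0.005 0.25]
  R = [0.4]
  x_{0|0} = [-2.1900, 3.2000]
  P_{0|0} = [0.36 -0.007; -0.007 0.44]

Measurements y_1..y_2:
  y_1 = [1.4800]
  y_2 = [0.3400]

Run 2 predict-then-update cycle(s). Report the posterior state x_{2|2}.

step 1: x^-=[-1.8060, 3.2000]  P^-=[0.5447 0.0508; 0.0508 0.6900]  H_jac=[-0.2370 -0.1338]  S=[0.4462]  K=[-0.3046; -0.2339]  nu=[-0.6046]  x^+=[-1.6219, 3.3414]  P^+=[0.5033 0.0190; 0.0190 0.6656]
step 2: x^-=[-1.2209, 3.3414]  P^-=[0.6974 0.1039; 0.1039 0.9156]  H_jac=[-0.2640 -0.0965]  S=[0.4624]  K=[-0.4199; -0.2503]  nu=[-1.5811]  x^+=[-0.5570, 3.7372]  P^+=[0.6159 0.0553; 0.0553 0.8866]

x_post = [-0.5570, 3.7372]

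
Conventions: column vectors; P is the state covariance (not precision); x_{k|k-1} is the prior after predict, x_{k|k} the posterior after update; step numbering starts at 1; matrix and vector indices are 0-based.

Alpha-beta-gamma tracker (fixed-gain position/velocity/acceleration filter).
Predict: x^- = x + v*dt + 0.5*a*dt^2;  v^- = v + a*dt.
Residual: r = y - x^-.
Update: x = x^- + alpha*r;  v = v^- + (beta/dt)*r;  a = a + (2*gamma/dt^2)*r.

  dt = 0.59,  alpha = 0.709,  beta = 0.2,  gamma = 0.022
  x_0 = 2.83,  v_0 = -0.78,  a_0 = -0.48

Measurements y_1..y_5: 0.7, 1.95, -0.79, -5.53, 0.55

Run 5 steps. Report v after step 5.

step 1: x_pred=2.2863  r=-1.5863  x^+=1.1616  v^+=-1.6009  a^+=-0.6805
step 2: x_pred=0.0986  r=1.8514  x^+=1.4112  v^+=-1.3748  a^+=-0.4465
step 3: x_pred=0.5224  r=-1.3124  x^+=-0.4081  v^+=-2.0831  a^+=-0.6124
step 4: x_pred=-1.7437  r=-3.7863  x^+=-4.4282  v^+=-3.7279  a^+=-1.0910
step 5: x_pred=-6.8175  r=7.3675  x^+=-1.5940  v^+=-1.8741  a^+=-0.1597

v_post = -1.8741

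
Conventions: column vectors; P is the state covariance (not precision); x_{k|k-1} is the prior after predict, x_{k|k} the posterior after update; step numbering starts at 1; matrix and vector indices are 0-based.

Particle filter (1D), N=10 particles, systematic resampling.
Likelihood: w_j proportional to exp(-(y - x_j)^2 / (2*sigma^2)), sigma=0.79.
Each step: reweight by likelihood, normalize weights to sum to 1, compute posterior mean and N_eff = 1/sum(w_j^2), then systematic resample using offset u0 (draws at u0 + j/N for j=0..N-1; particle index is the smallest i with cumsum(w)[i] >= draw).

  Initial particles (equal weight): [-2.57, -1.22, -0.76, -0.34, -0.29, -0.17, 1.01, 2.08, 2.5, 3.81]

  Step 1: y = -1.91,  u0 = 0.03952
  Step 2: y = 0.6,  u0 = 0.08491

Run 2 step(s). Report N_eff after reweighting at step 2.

N_eff = 3.9459

step 1: w=[0.3383, 0.3275, 0.1662, 0.0666, 0.0586, 0.0424, 0.0005, 0.0000, 0.0000, 0.0000]  mean=-1.4415  Neff=3.8618  idx=[0, 0, 0, 1, 1, 1, 1, 2, 3, 4]
step 2: w=[0.0002, 0.0002, 0.0002, 0.0459, 0.0459, 0.0459, 0.0459, 0.1483, 0.3215, 0.3459]  mean=-0.5480  Neff=3.9459  idx=[4, 7, 7, 8, 8, 8, 9, 9, 9, 9]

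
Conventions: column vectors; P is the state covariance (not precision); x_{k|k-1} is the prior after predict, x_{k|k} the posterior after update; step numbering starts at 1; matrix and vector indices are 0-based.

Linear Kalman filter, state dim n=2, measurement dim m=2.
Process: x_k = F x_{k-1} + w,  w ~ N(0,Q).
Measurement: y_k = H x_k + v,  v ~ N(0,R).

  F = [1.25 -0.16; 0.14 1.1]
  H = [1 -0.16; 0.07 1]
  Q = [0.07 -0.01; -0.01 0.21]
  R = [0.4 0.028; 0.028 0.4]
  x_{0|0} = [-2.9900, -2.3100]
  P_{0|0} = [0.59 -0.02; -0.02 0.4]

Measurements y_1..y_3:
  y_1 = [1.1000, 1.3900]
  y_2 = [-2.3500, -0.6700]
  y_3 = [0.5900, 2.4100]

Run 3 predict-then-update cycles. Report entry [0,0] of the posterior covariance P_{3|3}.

step 1: x^-=[-3.3679, -2.9596]  P^-=[1.0101 -0.0042; -0.0042 0.6994]  S=[1.4294 -0.0174; -0.0174 1.1038]  K=[0.7080 0.0714; -0.0736 0.6322]  nu=[3.9944, 4.5854]  x^+=[-0.2125, -0.3544]  P^+=[0.2897 0.0281; 0.0281 0.2489]
step 2: x^-=[-0.2089, -0.4196]  P^-=[0.5178 0.0349; 0.0349 0.5255]  S=[0.9201 0.0147; 0.0147 0.9329]  K=[0.5556 0.0675; -0.0625 0.5669]  nu=[-2.2083, -0.2358]  x^+=[-1.4518, -0.4153]  P^+=[0.2284 0.0266; 0.0266 0.2231]
step 3: x^-=[-1.7483, -0.6600]  P^-=[0.4219 0.0266; 0.0266 0.4927]  S=[0.8260 0.0051; 0.0051 0.8985]  K=[0.5053 0.0597; -0.0665 0.5508]  nu=[2.2327, 3.1924]  x^+=[-0.4296, 0.9497]  P^+=[0.2075 0.0235; 0.0235 0.2168]

P_post[0,0] = 0.2075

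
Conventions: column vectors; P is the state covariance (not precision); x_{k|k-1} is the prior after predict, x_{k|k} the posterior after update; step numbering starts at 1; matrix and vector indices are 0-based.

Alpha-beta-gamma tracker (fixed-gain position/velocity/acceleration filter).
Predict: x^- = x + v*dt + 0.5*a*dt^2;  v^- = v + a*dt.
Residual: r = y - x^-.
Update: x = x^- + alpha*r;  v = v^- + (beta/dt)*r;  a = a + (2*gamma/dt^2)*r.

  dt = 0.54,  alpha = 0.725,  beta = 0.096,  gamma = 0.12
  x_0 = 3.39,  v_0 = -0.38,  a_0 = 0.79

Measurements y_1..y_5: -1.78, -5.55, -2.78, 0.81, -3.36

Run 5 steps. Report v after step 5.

step 1: x_pred=3.3000  r=-5.0800  x^+=-0.3830  v^+=-0.8565  a^+=-3.3911
step 2: x_pred=-1.3399  r=-4.2101  x^+=-4.3922  v^+=-3.4361  a^+=-6.8561
step 3: x_pred=-7.2474  r=4.4674  x^+=-4.0085  v^+=-6.3442  a^+=-3.1793
step 4: x_pred=-7.8980  r=8.7080  x^+=-1.5847  v^+=-6.5130  a^+=3.9878
step 5: x_pred=-4.5203  r=1.1603  x^+=-3.6791  v^+=-4.1533  a^+=4.9427

v_post = -4.1533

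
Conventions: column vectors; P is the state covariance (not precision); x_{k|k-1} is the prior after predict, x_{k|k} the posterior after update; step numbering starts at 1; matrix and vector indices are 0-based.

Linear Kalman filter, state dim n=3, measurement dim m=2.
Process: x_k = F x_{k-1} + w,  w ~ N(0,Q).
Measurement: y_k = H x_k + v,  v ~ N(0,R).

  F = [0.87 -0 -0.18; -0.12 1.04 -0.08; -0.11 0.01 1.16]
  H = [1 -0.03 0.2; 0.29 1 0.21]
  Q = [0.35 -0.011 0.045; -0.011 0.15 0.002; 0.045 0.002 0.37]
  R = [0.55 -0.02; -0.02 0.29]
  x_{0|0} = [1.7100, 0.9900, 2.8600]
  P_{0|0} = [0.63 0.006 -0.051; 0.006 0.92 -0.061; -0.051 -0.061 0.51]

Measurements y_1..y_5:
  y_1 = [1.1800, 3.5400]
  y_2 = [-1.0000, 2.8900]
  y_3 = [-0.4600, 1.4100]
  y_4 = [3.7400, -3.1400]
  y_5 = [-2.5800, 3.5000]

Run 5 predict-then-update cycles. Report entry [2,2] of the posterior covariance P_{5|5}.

step 1: x^-=[0.9729, 0.5956, 3.1394]  P^-=[0.8593 -0.0501 -0.1741; -0.0501 1.1651 -0.0950; -0.1741 -0.0950 1.0756]  S=[1.3879 0.1247; 0.1247 1.4846]  K=[0.5898 0.0599; -0.1445 0.7737; 0.0269 0.0519]  nu=[-0.4029, 2.0030]  x^+=[0.8553, 2.2035, 3.2324]  P^+=[0.3624 -0.0565 -0.2048; -0.0565 0.2753 -0.1509; -0.2048 -0.1509 1.0702]
step 2: x^-=[0.1623, 1.9304, 3.6776]  P^-=[0.7231 -0.0465 -0.4241; -0.0465 0.4951 -0.2383; -0.4241 -0.2383 1.8634]  S=[1.1841 0.0472; 0.0472 0.7494]  K=[0.5376 0.0651; -0.1153 0.5832; -0.0391 0.0425]  nu=[-1.8399, 0.1402]  x^+=[-0.8178, 2.2243, 3.7554]  P^+=[0.3744 -0.0160 -0.4022; -0.0160 0.2309 -0.2609; -0.4022 -0.2609 1.8604]
step 3: x^-=[-1.3874, 2.1110, 4.4685]  P^-=[0.8196 0.0304 -0.7928; 0.0304 0.4567 -0.4236; -0.7928 -0.4236 2.9745]  S=[1.1751 0.0645; 0.0645 0.6899]  K=[0.5565 0.0952; -0.0883 0.5540; -0.1561 -0.0272]  nu=[0.0971, -1.2370]  x^+=[-1.4512, 1.4171, 4.4870]  P^+=[0.4426 0.0324 -0.6870; 0.0324 0.2421 -0.4239; -0.6870 -0.4239 2.9448]
step 4: x^-=[-2.0702, 1.2890, 5.3787]  P^-=[0.9956 0.1269 -1.3181; 0.1269 0.4863 -0.6882; -1.3181 -0.6882 4.5033]  S=[1.1995 0.0825; 0.0825 0.6826]  K=[0.5980 0.1310; -0.0598 0.5618; -0.3209 -0.1440]  nu=[4.7731, -4.9582]  x^+=[0.1344, -1.7818, 4.5608]  P^+=[0.5419 0.0924 -1.0645; 0.0924 0.2721 -0.6418; -1.0645 -0.6418 4.3580]
step 5: x^-=[-0.7040, -2.2341, 5.2579]  P^-=[1.2348 0.2500 -2.0102; 0.2500 0.5433 -1.0381; -2.0102 -1.0381 6.4973]  S=[1.2385 0.1027; 0.1027 0.6878]  K=[0.6520 0.1730; -0.0272 0.5824; -0.5243 -0.2948]  nu=[-2.9946, 4.8341]  x^+=[-1.8199, 0.6628, 5.4029]  P^+=[0.6646 0.1642 -1.5227; 0.1642 0.3123 -0.9071; -1.5227 -0.9071 6.0653]

P_post[2,2] = 6.0653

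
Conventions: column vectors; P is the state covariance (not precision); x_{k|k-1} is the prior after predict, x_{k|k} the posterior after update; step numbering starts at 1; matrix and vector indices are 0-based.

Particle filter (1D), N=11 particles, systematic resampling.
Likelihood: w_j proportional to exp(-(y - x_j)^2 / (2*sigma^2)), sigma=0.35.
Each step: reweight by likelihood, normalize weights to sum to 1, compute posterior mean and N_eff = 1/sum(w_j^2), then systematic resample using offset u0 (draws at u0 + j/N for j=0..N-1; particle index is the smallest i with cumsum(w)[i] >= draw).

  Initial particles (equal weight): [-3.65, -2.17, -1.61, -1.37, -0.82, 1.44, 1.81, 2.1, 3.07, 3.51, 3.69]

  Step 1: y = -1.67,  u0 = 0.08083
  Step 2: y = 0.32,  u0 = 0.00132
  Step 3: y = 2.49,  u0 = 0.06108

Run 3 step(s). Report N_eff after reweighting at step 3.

step 1: w=[0.0000, 0.1724, 0.4713, 0.3312, 0.0251, 0.0000, 0.0000, 0.0000, 0.0000, 0.0000, 0.0000]  mean=-1.6072  Neff=2.7609  idx=[1, 1, 2, 2, 2, 2, 2, 3, 3, 3, 4]
step 2: w=[0.0000, 0.0000, 0.0000, 0.0000, 0.0000, 0.0000, 0.0000, 0.0017, 0.0017, 0.0017, 0.9946]  mean=-0.8231  Neff=1.0110  idx=[7, 10, 10, 10, 10, 10, 10, 10, 10, 10, 10]
step 3: w=[0.0000, 0.1000, 0.1000, 0.1000, 0.1000, 0.1000, 0.1000, 0.1000, 0.1000, 0.1000, 0.1000]  mean=-0.8200  Neff=10.0000  idx=[1, 2, 3, 4, 5, 6, 7, 7, 8, 9, 10]

N_eff = 10.0000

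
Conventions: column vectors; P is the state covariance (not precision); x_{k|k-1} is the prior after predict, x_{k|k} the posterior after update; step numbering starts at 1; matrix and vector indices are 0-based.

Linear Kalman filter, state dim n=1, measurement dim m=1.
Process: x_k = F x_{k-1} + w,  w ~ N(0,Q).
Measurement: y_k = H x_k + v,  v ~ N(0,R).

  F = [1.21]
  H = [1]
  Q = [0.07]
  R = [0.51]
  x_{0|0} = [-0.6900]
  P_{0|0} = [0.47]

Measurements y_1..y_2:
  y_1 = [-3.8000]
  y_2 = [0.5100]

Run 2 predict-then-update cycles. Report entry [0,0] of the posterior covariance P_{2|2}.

P_post[0,0] = 0.2566

step 1: x^-=[-0.8349]  P^-=[0.7581]  S=[1.2681]  K=[0.5978]  nu=[-2.9651]  x^+=[-2.6075]  P^+=[0.3049]
step 2: x^-=[-3.1551]  P^-=[0.5164]  S=[1.0264]  K=[0.5031]  nu=[3.6651]  x^+=[-1.3111]  P^+=[0.2566]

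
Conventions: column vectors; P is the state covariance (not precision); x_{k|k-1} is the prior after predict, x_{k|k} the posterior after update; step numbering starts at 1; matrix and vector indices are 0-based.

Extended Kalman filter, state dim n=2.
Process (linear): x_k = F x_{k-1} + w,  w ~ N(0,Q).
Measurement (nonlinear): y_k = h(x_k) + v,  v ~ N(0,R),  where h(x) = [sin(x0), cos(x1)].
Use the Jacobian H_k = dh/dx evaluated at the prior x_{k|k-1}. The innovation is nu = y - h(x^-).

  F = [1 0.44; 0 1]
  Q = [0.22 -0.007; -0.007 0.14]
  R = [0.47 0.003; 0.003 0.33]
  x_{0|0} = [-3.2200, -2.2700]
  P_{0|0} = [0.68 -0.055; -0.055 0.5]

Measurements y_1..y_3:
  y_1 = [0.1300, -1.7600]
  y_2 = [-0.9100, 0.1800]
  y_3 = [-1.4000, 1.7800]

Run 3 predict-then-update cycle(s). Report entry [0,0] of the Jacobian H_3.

step 1: x^-=[-4.2188, -2.2700]  P^-=[0.9484 0.1580; 0.1580 0.6400]  H_jac=[-0.4738 0.0000; 0.0000 0.7654]  S=[0.6829 -0.0543; -0.0543 0.7049]  K=[-0.6483 0.1216; -0.0547 0.6907]  nu=[-0.7506, -1.1164]  x^+=[-3.8679, -3.0000]  P^+=[0.6424 0.0499; 0.0499 0.2976]
step 2: x^-=[-5.1879, -3.0000]  P^-=[0.9639 0.1738; 0.1738 0.4376]  H_jac=[0.4578 0.0000; 0.0000 0.1411]  S=[0.6720 0.0142; 0.0142 0.3387]  K=[0.6557 0.0449; 0.1147 0.1775]  nu=[-1.7991, 1.1700]  x^+=[-6.3150, -2.9986]  P^+=[0.6735 0.1189; 0.1189 0.4175]
step 3: x^-=[-7.6344, -2.9986]  P^-=[1.0789 0.2956; 0.2956 0.5575]  H_jac=[0.2178 0.0000; 0.0000 0.1425]  S=[0.5212 0.0122; 0.0122 0.3413]  K=[0.4483 0.1074; 0.1182 0.2285]  nu=[-0.4240, 2.7698]  x^+=[-7.5271, -2.4159]  P^+=[0.9690 0.2582; 0.2582 0.5317]

H_jac[0,0] = 0.2178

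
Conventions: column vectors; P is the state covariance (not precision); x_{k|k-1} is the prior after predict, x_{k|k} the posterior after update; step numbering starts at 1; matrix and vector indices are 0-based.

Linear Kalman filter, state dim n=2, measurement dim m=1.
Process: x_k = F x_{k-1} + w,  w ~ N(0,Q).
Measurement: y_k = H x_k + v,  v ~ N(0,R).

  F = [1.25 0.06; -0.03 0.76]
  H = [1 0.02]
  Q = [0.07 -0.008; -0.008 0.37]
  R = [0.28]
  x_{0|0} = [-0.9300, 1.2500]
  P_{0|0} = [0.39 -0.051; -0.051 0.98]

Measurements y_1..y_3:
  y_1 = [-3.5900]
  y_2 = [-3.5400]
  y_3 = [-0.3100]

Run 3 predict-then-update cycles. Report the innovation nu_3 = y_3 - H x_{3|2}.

step 1: x^-=[-1.0875, 0.9779]  P^-=[0.6753 -0.0263; -0.0263 0.9387]  S=[0.9546]  K=[0.7068; -0.0079]  nu=[-2.5221]  x^+=[-2.8702, 0.9978]  P^+=[0.1983 -0.0210; -0.0210 0.9387]
step 2: x^-=[-3.5279, 0.8444]  P^-=[0.3801 0.0075; 0.0075 0.9133]  S=[0.6608]  K=[0.5755; 0.0390]  nu=[-0.0290]  x^+=[-3.5446, 0.8433]  P^+=[0.1613 -0.0073; -0.0073 0.9123]
step 3: x^-=[-4.3801, 0.7472]  P^-=[0.3242 0.0206; 0.0206 0.8974]  S=[0.6054]  K=[0.5362; 0.0637]  nu=[4.0552]  x^+=[-2.2057, 1.0054]  P^+=[0.1501 -0.0001; -0.0001 0.8950]

innov = [4.0552]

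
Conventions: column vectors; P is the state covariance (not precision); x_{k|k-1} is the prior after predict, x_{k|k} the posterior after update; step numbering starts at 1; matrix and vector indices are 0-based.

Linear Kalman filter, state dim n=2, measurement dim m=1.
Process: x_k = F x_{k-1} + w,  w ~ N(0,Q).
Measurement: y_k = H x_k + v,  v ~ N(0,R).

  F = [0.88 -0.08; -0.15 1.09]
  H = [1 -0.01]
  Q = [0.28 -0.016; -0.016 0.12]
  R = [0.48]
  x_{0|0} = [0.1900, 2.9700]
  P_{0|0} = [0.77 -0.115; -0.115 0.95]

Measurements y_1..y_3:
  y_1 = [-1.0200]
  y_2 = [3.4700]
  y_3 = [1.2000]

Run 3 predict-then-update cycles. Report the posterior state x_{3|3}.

x_post = [1.1503, 2.6224]

step 1: x^-=[-0.0704, 3.2088]  P^-=[0.8986 -0.3122; -0.3122 1.3036]  S=[1.3849]  K=[0.6511; -0.2348]  nu=[-0.9175]  x^+=[-0.6678, 3.4242]  P^+=[0.3115 -0.1004; -0.1004 1.2273]
step 2: x^-=[-0.8616, 3.8326]  P^-=[0.5432 -0.2617; -0.2617 1.6180]  S=[1.0286]  K=[0.5307; -0.2701]  nu=[4.3699]  x^+=[1.4573, 2.6522]  P^+=[0.2536 -0.1142; -0.1142 1.5429]
step 3: x^-=[1.0703, 2.6722]  P^-=[0.5023 -0.2950; -0.2950 1.9962]  S=[0.9884]  K=[0.5112; -0.3186]  nu=[0.1564]  x^+=[1.1503, 2.6224]  P^+=[0.2440 -0.1340; -0.1340 1.8958]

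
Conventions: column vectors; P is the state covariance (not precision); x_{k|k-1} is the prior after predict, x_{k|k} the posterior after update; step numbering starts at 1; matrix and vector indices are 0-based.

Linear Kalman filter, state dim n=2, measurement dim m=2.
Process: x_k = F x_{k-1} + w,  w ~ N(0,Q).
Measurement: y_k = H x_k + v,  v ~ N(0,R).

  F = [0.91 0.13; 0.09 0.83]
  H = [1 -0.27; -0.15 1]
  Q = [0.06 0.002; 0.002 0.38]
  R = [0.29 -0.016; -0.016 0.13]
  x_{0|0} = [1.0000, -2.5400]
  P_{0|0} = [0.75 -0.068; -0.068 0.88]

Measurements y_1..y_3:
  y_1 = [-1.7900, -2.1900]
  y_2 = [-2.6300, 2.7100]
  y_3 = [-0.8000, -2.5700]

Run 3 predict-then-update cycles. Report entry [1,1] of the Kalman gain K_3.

K[1,1] = 0.7882

step 1: x^-=[0.5798, -2.0182]  P^-=[0.6799 0.1062; 0.1062 0.9821]  S=[0.9841 -0.2726; -0.2726 1.0956]  K=[0.7119 0.1810; 0.0889 0.9041]  nu=[-2.9147, -0.0848]  x^+=[-1.5104, -2.3541]  P^+=[0.2155 0.0445; 0.0445 0.1228]
step 2: x^-=[-1.6805, -2.0898]  P^-=[0.2511 0.0670; 0.0670 0.4730]  S=[0.5394 -0.1116; -0.1116 0.5885]  K=[0.4604 0.1372; 0.0523 0.7965]  nu=[-1.5138, 4.5478]  x^+=[-1.7534, 1.4533]  P^+=[0.1398 0.0314; 0.0314 0.1074]
step 3: x^-=[-1.4067, 1.0484]  P^-=[0.1850 0.0492; 0.0492 0.4598]  S=[0.4820 -0.1168; -0.1168 0.5793]  K=[0.3840 0.1144; 0.0353 0.7882]  nu=[0.8898, -3.8294]  x^+=[-1.5029, -1.9386]  P^+=[0.1166 0.0262; 0.0262 0.1058]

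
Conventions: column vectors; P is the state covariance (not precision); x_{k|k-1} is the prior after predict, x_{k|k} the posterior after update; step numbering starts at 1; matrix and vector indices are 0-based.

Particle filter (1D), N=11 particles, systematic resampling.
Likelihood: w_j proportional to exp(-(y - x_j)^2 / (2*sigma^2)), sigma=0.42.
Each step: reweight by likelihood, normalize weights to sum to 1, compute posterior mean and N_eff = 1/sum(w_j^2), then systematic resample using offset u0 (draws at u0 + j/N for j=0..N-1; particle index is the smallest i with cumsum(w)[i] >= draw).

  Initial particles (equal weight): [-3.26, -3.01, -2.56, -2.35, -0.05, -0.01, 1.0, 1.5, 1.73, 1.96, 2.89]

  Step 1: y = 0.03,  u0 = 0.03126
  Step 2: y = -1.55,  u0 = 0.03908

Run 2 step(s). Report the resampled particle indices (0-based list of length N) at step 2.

resampled_idx = [0, 1, 2, 2, 3, 4, 5, 6, 7, 9, 10]

step 1: w=[0.0000, 0.0000, 0.0000, 0.0000, 0.4792, 0.4857, 0.0339, 0.0011, 0.0001, 0.0000, 0.0000]  mean=0.0069  Neff=2.1428  idx=[4, 4, 4, 4, 4, 5, 5, 5, 5, 5, 5]
step 2: w=[0.1081, 0.1081, 0.1081, 0.1081, 0.1081, 0.0766, 0.0766, 0.0766, 0.0766, 0.0766, 0.0766]  mean=-0.0316  Neff=10.6817  idx=[0, 1, 2, 2, 3, 4, 5, 6, 7, 9, 10]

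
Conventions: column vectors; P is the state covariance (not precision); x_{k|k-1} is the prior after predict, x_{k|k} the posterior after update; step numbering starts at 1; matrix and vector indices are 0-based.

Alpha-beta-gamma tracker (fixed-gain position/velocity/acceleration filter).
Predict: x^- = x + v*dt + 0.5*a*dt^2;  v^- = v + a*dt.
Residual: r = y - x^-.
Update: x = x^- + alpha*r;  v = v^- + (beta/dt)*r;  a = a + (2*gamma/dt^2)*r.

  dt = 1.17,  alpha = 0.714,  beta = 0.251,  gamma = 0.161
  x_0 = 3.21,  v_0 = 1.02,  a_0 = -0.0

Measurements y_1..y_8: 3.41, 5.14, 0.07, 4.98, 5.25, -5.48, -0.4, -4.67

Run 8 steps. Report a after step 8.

step 1: x_pred=4.4034  r=-0.9934  x^+=3.6941  v^+=0.8069  a^+=-0.2337
step 2: x_pred=4.4782  r=0.6618  x^+=4.9507  v^+=0.6755  a^+=-0.0780
step 3: x_pred=5.6876  r=-5.6176  x^+=1.6766  v^+=-0.6210  a^+=-1.3994
step 4: x_pred=-0.0077  r=4.9877  x^+=3.5535  v^+=-1.1883  a^+=-0.2262
step 5: x_pred=2.0084  r=3.2416  x^+=4.3229  v^+=-0.7575  a^+=0.5363
step 6: x_pred=3.8037  r=-9.2837  x^+=-2.8248  v^+=-2.1216  a^+=-1.6475
step 7: x_pred=-6.4348  r=6.0348  x^+=-2.1259  v^+=-2.7545  a^+=-0.2279
step 8: x_pred=-5.5047  r=0.8347  x^+=-4.9087  v^+=-2.8421  a^+=-0.0316

a_post = -0.0316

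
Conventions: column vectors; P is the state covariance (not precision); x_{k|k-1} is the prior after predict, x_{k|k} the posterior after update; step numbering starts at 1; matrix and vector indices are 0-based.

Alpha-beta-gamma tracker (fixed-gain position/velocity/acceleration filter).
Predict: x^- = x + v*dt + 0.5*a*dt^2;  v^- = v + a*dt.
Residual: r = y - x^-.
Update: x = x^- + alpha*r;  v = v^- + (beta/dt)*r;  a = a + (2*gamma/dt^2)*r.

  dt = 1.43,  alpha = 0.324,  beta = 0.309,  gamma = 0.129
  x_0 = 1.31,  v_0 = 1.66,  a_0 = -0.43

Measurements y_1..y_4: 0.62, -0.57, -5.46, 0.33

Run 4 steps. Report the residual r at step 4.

resid = 10.0609

step 1: x_pred=3.2441  r=-2.6241  x^+=2.3939  v^+=0.4781  a^+=-0.7611
step 2: x_pred=2.2994  r=-2.8694  x^+=1.3697  v^+=-1.2303  a^+=-1.1231
step 3: x_pred=-1.5380  r=-3.9220  x^+=-2.8087  v^+=-3.6838  a^+=-1.6179
step 4: x_pred=-9.7309  r=10.0609  x^+=-6.4711  v^+=-3.8235  a^+=-0.3486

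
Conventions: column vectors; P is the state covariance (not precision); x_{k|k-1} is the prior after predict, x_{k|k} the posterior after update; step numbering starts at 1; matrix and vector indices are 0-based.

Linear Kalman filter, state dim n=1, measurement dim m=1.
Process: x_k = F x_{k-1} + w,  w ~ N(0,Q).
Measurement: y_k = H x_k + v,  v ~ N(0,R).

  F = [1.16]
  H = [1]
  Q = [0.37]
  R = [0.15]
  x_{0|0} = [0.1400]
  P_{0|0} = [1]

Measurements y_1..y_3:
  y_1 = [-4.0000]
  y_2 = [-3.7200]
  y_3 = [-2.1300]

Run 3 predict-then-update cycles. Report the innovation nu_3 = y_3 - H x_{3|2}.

step 1: x^-=[0.1624]  P^-=[1.7156]  S=[1.8656]  K=[0.9196]  nu=[-4.1624]  x^+=[-3.6653]  P^+=[0.1379]
step 2: x^-=[-4.2518]  P^-=[0.5556]  S=[0.7056]  K=[0.7874]  nu=[0.5318]  x^+=[-3.8330]  P^+=[0.1181]
step 3: x^-=[-4.4463]  P^-=[0.5289]  S=[0.6789]  K=[0.7791]  nu=[2.3163]  x^+=[-2.6418]  P^+=[0.1169]

innov = [2.3163]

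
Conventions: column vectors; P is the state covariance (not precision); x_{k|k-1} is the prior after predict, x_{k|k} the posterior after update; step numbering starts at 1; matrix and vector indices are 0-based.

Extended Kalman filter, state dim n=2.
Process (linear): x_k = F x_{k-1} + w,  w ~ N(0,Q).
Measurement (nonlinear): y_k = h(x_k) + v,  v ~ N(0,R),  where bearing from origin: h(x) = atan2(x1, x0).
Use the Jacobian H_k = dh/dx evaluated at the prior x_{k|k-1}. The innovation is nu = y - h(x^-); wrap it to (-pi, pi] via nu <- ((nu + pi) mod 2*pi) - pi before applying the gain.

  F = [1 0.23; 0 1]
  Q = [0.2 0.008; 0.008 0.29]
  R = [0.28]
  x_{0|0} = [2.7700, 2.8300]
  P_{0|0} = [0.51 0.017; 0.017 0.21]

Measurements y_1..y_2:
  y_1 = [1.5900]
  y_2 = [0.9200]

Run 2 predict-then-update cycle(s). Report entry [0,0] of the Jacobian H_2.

H_jac[0,0] = -0.1263

step 1: x^-=[3.4209, 2.8300]  P^-=[0.7289 0.0733; 0.0733 0.5000]  H_jac=[-0.1436 0.1735]  S=[0.3064]  K=[-0.3000; 0.2488]  nu=[0.8989]  x^+=[3.1512, 3.0537]  P^+=[0.7013 0.0962; 0.0962 0.4810]
step 2: x^-=[3.8536, 3.0537]  P^-=[0.9710 0.2148; 0.2148 0.7710]  H_jac=[-0.1263 0.1594]  S=[0.3064]  K=[-0.2885; 0.3125]  nu=[0.2499]  x^+=[3.7815, 3.1318]  P^+=[0.9455 0.2424; 0.2424 0.7411]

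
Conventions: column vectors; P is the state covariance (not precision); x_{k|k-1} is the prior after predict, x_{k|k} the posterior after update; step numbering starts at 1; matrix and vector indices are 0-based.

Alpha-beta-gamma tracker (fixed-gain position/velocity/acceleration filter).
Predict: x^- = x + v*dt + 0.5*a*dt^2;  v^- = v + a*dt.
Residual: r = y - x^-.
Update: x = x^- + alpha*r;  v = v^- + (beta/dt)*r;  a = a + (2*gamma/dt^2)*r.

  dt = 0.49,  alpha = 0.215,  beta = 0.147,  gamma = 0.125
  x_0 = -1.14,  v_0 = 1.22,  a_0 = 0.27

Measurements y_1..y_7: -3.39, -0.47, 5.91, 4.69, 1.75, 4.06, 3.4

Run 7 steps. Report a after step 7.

a_post = -9.4412

step 1: x_pred=-0.5098  r=-2.8802  x^+=-1.1290  v^+=0.4882  a^+=-2.7290
step 2: x_pred=-1.2174  r=0.7474  x^+=-1.0567  v^+=-0.6247  a^+=-1.9507
step 3: x_pred=-1.5970  r=7.5070  x^+=0.0170  v^+=0.6715  a^+=5.8658
step 4: x_pred=1.0502  r=3.6398  x^+=1.8328  v^+=4.6377  a^+=9.6557
step 5: x_pred=5.2644  r=-3.5144  x^+=4.5088  v^+=8.3147  a^+=5.9964
step 6: x_pred=9.3028  r=-5.2428  x^+=8.1756  v^+=9.6800  a^+=0.5373
step 7: x_pred=12.9834  r=-9.5834  x^+=10.9229  v^+=7.0683  a^+=-9.4412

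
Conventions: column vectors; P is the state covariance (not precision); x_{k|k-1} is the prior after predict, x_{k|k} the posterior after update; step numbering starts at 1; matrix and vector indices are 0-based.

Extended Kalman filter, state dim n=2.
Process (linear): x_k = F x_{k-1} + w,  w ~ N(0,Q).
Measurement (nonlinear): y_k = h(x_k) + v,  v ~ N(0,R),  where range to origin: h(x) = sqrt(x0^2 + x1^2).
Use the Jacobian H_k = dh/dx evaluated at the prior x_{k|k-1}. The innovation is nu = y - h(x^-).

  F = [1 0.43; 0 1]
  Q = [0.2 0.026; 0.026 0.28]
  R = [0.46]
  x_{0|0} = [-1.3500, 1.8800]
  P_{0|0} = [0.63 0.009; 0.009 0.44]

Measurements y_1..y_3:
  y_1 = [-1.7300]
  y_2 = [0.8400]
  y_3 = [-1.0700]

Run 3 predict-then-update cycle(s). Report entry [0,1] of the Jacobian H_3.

step 1: x^-=[-0.5416, 1.8800]  P^-=[0.9191 0.2242; 0.2242 0.7200]  H_jac=[-0.2768 0.9609]  S=[1.0760]  K=[-0.0362; 0.5853]  nu=[-3.6865]  x^+=[-0.4080, -0.2778]  P^+=[0.9177 0.2470; 0.2470 0.3514]
step 2: x^-=[-0.5275, -0.2778]  P^-=[1.3951 0.4241; 0.4241 0.6314]  H_jac=[-0.8848 -0.4660]  S=[2.0390]  K=[-0.7023; -0.3283]  nu=[0.2439]  x^+=[-0.6987, -0.3578]  P^+=[0.3894 -0.0461; -0.0461 0.4116]
step 3: x^-=[-0.8526, -0.3578]  P^-=[0.6259 0.1569; 0.1569 0.6916]  H_jac=[-0.9221 -0.3870]  S=[1.2077]  K=[-0.5281; -0.3414]  nu=[-1.9947]  x^+=[0.2008, 0.3232]  P^+=[0.2890 -0.0608; -0.0608 0.5508]

H_jac[0,1] = -0.3870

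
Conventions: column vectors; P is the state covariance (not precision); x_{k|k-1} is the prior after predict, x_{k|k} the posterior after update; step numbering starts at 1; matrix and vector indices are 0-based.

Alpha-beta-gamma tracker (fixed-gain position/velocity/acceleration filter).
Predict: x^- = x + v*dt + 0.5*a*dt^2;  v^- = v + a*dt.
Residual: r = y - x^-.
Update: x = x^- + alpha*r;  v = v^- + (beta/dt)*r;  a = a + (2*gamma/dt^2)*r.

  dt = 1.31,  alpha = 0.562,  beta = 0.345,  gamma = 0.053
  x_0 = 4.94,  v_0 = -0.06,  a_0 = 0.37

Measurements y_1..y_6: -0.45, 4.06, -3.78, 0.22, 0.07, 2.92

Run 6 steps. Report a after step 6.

a_post = 0.4332

step 1: x_pred=5.1789  r=-5.6289  x^+=2.0154  v^+=-1.0577  a^+=0.0223
step 2: x_pred=0.6490  r=3.4110  x^+=2.5660  v^+=-0.1302  a^+=0.2330
step 3: x_pred=2.5954  r=-6.3754  x^+=-0.9876  v^+=-1.5039  a^+=-0.1608
step 4: x_pred=-3.0957  r=3.3157  x^+=-1.2323  v^+=-0.8414  a^+=0.0440
step 5: x_pred=-2.2967  r=2.3667  x^+=-0.9666  v^+=-0.1604  a^+=0.1902
step 6: x_pred=-1.0135  r=3.9335  x^+=1.1971  v^+=1.1247  a^+=0.4332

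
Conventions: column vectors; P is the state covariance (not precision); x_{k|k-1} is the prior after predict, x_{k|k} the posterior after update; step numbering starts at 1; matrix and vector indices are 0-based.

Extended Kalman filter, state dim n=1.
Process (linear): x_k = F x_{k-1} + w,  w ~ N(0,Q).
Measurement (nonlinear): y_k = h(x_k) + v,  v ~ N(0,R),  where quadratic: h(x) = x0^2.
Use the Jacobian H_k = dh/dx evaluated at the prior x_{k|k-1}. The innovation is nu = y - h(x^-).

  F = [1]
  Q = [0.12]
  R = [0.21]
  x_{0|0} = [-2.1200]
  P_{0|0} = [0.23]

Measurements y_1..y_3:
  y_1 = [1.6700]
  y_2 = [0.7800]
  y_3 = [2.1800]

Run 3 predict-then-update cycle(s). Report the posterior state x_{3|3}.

step 1: x^-=[-2.1200]  P^-=[0.3500]  H_jac=[-4.2400]  S=[6.5022]  K=[-0.2282]  nu=[-2.8244]  x^+=[-1.4754]  P^+=[0.0113]
step 2: x^-=[-1.4754]  P^-=[0.1313]  H_jac=[-2.9508]  S=[1.3533]  K=[-0.2863]  nu=[-1.3968]  x^+=[-1.0755]  P^+=[0.0204]
step 3: x^-=[-1.0755]  P^-=[0.1404]  H_jac=[-2.1510]  S=[0.8595]  K=[-0.3513]  nu=[1.0233]  x^+=[-1.4350]  P^+=[0.0343]

x_post = [-1.4350]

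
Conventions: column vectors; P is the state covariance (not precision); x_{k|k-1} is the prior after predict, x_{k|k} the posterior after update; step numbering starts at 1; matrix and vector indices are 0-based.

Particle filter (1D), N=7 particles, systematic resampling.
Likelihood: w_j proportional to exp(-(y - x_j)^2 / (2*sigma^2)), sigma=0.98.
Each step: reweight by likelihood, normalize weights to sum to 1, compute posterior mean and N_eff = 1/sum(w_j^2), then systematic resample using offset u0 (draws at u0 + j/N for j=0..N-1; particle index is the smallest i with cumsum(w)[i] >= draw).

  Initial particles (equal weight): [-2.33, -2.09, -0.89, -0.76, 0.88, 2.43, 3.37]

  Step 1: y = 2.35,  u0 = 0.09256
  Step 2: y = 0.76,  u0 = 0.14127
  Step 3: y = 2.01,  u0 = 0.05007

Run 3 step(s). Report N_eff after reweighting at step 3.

N_eff = 6.3243

step 1: w=[0.0000, 0.0000, 0.0022, 0.0034, 0.1696, 0.5208, 0.3040]  mean=2.4345  Neff=2.5485  idx=[4, 5, 5, 5, 5, 6, 6]
step 2: w=[0.4996, 0.1178, 0.1178, 0.1178, 0.1178, 0.0145, 0.0145]  mean=1.6829  Neff=3.2725  idx=[0, 0, 0, 1, 2, 4, 6]
step 3: w=[0.1103, 0.1103, 0.1103, 0.1957, 0.1957, 0.1957, 0.0819]  mean=1.9939  Neff=6.3243  idx=[0, 1, 3, 3, 4, 5, 5]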